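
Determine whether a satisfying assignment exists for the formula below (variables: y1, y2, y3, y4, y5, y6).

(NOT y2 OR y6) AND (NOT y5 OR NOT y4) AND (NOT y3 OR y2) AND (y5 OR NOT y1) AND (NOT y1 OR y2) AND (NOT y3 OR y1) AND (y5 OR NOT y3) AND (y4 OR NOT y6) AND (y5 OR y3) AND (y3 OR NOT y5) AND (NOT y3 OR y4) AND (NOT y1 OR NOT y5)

Branch on y2: set y2 = false.
From the singleton clause (NOT y3), y3 = false.
From the singleton clause (NOT y1), y1 = false.
From the singleton clause (y5), y5 = true.
That conflicts with the unit clause (NOT y5).
Undo y2 and try y2 = true.
From the singleton clause (y6), y6 = true.
From the singleton clause (y4), y4 = true.
From the singleton clause (NOT y5), y5 = false.
From the singleton clause (NOT y1), y1 = false.
From the singleton clause (NOT y3), y3 = false.
That conflicts with the unit clause (y3).
Both values of y2 lead to a conflict.
No assignment satisfies every clause.

No, unsatisfiable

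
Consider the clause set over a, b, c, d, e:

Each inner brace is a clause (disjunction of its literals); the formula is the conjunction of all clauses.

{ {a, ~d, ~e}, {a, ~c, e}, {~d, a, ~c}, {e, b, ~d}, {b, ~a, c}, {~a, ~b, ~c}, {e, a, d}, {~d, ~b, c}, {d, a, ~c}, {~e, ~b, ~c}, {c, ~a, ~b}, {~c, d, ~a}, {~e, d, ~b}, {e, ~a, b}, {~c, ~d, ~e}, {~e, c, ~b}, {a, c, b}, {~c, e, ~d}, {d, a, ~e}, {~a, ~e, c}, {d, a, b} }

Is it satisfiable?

No

Branch on a: set a = 1.
Branch on b: set b = 1.
Unit clause (~c) forces c = 0.
But (c) is also a unit clause — contradiction.
That branch fails; take b = 0 instead.
Unit clause (c) forces c = 1.
Unit clause (d) forces d = 1.
Unit clause (e) forces e = 1.
But (~e) is also a unit clause — contradiction.
Both values of b lead to a conflict.
That branch fails; take a = 0 instead.
Branch on d: set d = 0.
Unit clause (e) forces e = 1.
But (~e) is also a unit clause — contradiction.
That branch fails; take d = 1 instead.
Unit clause (~e) forces e = 0.
Unit clause (~c) forces c = 0.
Unit clause (b) forces b = 1.
But (~b) is also a unit clause — contradiction.
Both values of d lead to a conflict.
Both values of a lead to a conflict.
No assignment satisfies every clause.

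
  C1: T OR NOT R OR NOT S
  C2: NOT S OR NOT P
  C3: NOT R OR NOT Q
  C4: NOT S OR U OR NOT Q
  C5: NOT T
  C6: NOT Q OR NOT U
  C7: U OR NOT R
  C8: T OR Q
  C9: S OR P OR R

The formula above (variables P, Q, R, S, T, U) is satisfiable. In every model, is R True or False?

False

Suppose R = true.
Unit clause (NOT Q) forces Q = false.
Unit clause (NOT T) forces T = false.
Now (T) is unsatisfied and unit — conflict.
So every satisfying assignment has R = False.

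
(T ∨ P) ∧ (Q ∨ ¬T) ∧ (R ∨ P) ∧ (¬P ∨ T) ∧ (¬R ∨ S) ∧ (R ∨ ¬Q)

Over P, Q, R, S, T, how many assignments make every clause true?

There are 2^5 = 32 truth assignments over (P, Q, R, S, T).
Split on Q. With Q = True, the clauses containing Q are satisfied and ¬Q drops from the rest; 2 of the 2^4 = 16 assignments to the other variables satisfy what remains.
With Q = False, by the same count on the reduced clause set, 0 assignments work.
Total: 2 + 0 = 2.

2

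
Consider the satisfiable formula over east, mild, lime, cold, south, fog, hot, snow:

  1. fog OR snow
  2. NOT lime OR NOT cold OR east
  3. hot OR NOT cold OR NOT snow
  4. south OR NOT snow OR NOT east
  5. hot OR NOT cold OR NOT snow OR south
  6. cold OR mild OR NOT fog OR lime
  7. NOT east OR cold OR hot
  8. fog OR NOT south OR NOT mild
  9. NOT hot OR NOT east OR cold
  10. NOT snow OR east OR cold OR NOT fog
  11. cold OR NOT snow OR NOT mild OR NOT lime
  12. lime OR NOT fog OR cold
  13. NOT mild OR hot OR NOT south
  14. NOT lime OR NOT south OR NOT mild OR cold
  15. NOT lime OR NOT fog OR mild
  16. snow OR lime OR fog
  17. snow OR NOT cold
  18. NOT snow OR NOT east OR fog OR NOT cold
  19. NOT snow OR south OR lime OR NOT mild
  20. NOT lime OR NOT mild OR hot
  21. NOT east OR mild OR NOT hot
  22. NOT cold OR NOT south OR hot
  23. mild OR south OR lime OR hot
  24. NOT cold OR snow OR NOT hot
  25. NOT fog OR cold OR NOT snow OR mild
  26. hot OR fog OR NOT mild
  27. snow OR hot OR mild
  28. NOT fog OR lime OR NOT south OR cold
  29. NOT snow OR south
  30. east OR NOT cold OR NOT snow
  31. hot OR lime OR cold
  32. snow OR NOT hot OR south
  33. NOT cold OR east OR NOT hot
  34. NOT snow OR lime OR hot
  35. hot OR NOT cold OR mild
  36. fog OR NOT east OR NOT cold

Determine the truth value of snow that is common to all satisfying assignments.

True

Suppose snow = false.
The clause (fog) is unit, so fog = true.
The clause (NOT cold) is unit, so cold = false.
The clause (lime) is unit, so lime = true.
The clause (mild) is unit, so mild = true.
The clause (NOT south) is unit, so south = false.
The clause (hot) is unit, so hot = true.
That conflicts with the unit clause (NOT hot).
So every satisfying assignment has snow = True.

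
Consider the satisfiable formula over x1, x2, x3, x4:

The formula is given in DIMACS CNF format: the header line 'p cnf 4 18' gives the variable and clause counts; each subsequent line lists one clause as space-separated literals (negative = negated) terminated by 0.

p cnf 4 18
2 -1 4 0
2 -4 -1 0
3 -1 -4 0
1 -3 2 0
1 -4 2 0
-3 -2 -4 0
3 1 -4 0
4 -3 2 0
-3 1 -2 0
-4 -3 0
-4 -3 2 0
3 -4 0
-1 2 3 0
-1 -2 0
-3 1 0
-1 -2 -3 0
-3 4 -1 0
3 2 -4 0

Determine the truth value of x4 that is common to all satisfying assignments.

Suppose x4 = True.
The clause (¬x3) is unit, so x3 = False.
But (x3) is also a unit clause — contradiction.
So every satisfying assignment has x4 = False.

False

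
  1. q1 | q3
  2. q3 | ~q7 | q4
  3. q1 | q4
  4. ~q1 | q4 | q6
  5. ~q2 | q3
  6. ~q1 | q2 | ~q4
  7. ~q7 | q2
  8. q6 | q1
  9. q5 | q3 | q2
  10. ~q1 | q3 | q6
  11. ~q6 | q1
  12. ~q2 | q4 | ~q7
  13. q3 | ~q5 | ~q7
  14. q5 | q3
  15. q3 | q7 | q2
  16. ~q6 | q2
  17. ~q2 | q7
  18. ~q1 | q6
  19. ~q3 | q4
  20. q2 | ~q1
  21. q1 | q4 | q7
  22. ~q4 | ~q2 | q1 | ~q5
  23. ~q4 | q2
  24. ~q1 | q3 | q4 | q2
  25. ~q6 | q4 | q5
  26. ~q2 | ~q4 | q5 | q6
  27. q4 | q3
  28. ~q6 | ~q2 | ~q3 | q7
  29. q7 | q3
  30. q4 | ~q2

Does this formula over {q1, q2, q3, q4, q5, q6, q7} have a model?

Suppose q1 = 1.
Unit clause (q6) forces q6 = 1.
Unit clause (q2) forces q2 = 1.
Unit clause (q3) forces q3 = 1.
Unit clause (q7) forces q7 = 1.
Unit clause (q4) forces q4 = 1.
All clauses hold; q5 can take either value.
A satisfying assignment: q1=1; q2=1; q3=1; q4=1; q5=1; q6=1; q7=1.

Satisfiable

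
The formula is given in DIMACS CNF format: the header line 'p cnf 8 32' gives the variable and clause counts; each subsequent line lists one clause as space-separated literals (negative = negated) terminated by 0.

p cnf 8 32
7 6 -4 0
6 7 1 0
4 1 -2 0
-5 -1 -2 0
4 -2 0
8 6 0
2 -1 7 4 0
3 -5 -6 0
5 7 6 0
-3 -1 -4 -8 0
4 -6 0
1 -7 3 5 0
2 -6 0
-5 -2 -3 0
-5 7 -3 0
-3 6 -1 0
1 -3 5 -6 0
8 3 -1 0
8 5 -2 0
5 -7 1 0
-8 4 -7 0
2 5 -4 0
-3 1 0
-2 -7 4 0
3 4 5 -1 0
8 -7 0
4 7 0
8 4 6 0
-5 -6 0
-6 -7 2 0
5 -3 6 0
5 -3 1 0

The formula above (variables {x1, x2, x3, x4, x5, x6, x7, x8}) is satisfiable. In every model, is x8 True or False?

True

Suppose x8 = False.
From the singleton clause (x6), x6 = True.
From the singleton clause (x4), x4 = True.
From the singleton clause (x2), x2 = True.
From the singleton clause (x5), x5 = True.
That conflicts with the unit clause (¬x5).
So every satisfying assignment has x8 = True.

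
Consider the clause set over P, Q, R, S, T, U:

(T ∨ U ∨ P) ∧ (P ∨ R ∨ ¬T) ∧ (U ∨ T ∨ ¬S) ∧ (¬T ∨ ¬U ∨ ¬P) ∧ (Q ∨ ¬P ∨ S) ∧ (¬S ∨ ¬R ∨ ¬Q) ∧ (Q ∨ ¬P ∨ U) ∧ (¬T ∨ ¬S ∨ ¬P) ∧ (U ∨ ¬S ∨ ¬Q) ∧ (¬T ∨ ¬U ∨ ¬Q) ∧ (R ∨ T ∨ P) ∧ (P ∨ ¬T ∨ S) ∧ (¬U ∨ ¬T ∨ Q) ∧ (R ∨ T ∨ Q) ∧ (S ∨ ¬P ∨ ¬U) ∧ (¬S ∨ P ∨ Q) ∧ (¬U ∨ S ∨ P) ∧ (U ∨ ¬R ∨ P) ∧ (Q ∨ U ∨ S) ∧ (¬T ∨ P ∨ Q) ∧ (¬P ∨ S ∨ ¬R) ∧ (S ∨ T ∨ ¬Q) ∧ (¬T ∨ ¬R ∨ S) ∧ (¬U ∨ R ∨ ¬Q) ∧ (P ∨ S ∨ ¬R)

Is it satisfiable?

Yes

Try T = False.
Try U = True.
Try R = True.
Try S = True.
From the singleton clause (¬Q), Q = False.
From the singleton clause (P), P = True.
All clauses are satisfied.
A satisfying assignment: P=True; Q=False; R=True; S=True; T=False; U=True.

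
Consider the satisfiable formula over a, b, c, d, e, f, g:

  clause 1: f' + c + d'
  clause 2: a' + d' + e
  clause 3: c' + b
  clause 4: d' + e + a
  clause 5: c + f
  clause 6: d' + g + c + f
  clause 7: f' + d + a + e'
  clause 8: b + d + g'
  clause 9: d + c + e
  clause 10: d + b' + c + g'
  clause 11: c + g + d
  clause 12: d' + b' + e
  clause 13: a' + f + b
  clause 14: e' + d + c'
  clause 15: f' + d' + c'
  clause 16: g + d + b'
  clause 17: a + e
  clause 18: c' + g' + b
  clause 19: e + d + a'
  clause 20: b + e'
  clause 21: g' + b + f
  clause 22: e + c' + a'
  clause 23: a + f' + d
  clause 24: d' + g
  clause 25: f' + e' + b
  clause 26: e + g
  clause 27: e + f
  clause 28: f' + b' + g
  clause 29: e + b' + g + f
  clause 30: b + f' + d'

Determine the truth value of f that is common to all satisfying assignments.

Suppose f = 1.
Try c = 1.
Unit clause (b) forces b = 1.
Unit clause (d') forces d = 0.
Unit clause (e') forces e = 0.
Unit clause (g) forces g = 1.
Unit clause (a) forces a = 1.
Now (a') is unsatisfied and unit — conflict.
So c must be the other value — set c = 0.
Unit clause (d') forces d = 0.
Unit clause (e) forces e = 1.
Unit clause (a) forces a = 1.
Unit clause (g) forces g = 1.
Unit clause (b) forces b = 1.
Now (b') is unsatisfied and unit — conflict.
Both values of c lead to a conflict.
So every satisfying assignment has f = False.

False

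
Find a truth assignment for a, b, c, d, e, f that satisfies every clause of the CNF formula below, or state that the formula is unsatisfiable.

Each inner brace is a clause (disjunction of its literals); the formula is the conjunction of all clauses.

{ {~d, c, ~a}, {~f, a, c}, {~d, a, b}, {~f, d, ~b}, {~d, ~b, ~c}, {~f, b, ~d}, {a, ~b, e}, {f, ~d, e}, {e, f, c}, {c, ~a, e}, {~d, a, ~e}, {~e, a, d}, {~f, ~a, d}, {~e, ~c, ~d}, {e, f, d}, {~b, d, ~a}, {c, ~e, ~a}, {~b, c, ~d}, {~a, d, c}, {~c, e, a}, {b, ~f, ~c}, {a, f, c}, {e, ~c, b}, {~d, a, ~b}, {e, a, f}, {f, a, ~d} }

a ↦ 1, b ↦ 0, c ↦ 1, d ↦ 0, e ↦ 1, f ↦ 0

Try d = 0.
Try f = 0.
The clause (e) is unit, so e = 1.
The clause (a) is unit, so a = 1.
The clause (~b) is unit, so b = 0.
The clause (c) is unit, so c = 1.
All clauses are satisfied.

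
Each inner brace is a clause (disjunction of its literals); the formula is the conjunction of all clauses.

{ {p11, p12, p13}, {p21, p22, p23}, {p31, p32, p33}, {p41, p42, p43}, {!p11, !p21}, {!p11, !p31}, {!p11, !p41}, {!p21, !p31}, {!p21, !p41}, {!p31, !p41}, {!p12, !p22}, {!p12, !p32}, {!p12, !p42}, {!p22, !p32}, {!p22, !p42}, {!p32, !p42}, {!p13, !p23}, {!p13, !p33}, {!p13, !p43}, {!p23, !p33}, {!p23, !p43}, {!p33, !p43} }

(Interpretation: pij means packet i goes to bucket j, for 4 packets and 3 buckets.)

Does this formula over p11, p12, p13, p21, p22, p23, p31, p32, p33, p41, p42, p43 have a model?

Suppose p11 = false.
Suppose p12 = true.
From the singleton clause (!p22), p22 = false.
From the singleton clause (!p32), p32 = false.
From the singleton clause (!p42), p42 = false.
Suppose p21 = true.
From the singleton clause (!p31), p31 = false.
From the singleton clause (p33), p33 = true.
From the singleton clause (!p41), p41 = false.
From the singleton clause (p43), p43 = true.
Now (!p43) is unsatisfied and unit — conflict.
That branch fails; take p21 = false instead.
From the singleton clause (p23), p23 = true.
From the singleton clause (!p13), p13 = false.
From the singleton clause (!p33), p33 = false.
From the singleton clause (p31), p31 = true.
From the singleton clause (!p41), p41 = false.
From the singleton clause (p43), p43 = true.
Now (!p43) is unsatisfied and unit — conflict.
Both values of p21 lead to a conflict.
That branch fails; take p12 = false instead.
From the singleton clause (p13), p13 = true.
From the singleton clause (!p23), p23 = false.
From the singleton clause (!p33), p33 = false.
From the singleton clause (!p43), p43 = false.
Suppose p21 = true.
From the singleton clause (!p31), p31 = false.
From the singleton clause (p32), p32 = true.
From the singleton clause (!p41), p41 = false.
From the singleton clause (p42), p42 = true.
Now (!p42) is unsatisfied and unit — conflict.
That branch fails; take p21 = false instead.
From the singleton clause (p22), p22 = true.
From the singleton clause (!p32), p32 = false.
From the singleton clause (p31), p31 = true.
From the singleton clause (!p41), p41 = false.
From the singleton clause (p42), p42 = true.
Now (!p42) is unsatisfied and unit — conflict.
Both values of p21 lead to a conflict.
Both values of p12 lead to a conflict.
That branch fails; take p11 = true instead.
From the singleton clause (!p21), p21 = false.
From the singleton clause (!p31), p31 = false.
From the singleton clause (!p41), p41 = false.
Suppose p22 = true.
From the singleton clause (!p12), p12 = false.
From the singleton clause (!p32), p32 = false.
From the singleton clause (p33), p33 = true.
From the singleton clause (!p42), p42 = false.
From the singleton clause (p43), p43 = true.
Now (!p43) is unsatisfied and unit — conflict.
That branch fails; take p22 = false instead.
From the singleton clause (p23), p23 = true.
From the singleton clause (!p13), p13 = false.
From the singleton clause (!p33), p33 = false.
From the singleton clause (p32), p32 = true.
From the singleton clause (!p12), p12 = false.
From the singleton clause (!p42), p42 = false.
From the singleton clause (p43), p43 = true.
Now (!p43) is unsatisfied and unit — conflict.
Both values of p22 lead to a conflict.
Both values of p11 lead to a conflict.
No assignment satisfies every clause.

No, unsatisfiable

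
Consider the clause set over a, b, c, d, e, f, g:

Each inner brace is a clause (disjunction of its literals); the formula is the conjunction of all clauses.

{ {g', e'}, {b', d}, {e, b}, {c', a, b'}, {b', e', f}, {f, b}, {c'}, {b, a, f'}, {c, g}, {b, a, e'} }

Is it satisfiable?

Unit clause (c') forces c = 0.
Unit clause (g) forces g = 1.
Unit clause (e') forces e = 0.
Unit clause (b) forces b = 1.
Unit clause (d) forces d = 1.
Every clause is now satisfied; a, f are unconstrained.
A satisfying assignment: a ↦ 1; b ↦ 1; c ↦ 0; d ↦ 1; e ↦ 0; f ↦ 1; g ↦ 1.

Yes, satisfiable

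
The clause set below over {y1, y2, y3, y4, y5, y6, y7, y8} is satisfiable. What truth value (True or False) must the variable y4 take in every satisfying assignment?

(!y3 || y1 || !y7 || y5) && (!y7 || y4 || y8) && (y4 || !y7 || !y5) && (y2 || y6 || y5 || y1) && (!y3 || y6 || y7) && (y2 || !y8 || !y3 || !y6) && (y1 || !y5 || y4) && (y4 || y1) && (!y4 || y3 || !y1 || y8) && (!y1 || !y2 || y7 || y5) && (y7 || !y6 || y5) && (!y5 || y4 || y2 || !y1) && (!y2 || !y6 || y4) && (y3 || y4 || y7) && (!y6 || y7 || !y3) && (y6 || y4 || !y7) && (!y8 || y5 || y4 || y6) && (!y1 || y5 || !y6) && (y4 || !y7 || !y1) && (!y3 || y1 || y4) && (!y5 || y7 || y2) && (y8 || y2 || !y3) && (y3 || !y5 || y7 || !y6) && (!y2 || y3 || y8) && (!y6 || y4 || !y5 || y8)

Suppose y4 = false.
Unit clause (y1) forces y1 = true.
Unit clause (!y7) forces y7 = false.
Unit clause (y3) forces y3 = true.
Unit clause (y6) forces y6 = true.
That conflicts with the unit clause (!y6).
So every satisfying assignment has y4 = True.

True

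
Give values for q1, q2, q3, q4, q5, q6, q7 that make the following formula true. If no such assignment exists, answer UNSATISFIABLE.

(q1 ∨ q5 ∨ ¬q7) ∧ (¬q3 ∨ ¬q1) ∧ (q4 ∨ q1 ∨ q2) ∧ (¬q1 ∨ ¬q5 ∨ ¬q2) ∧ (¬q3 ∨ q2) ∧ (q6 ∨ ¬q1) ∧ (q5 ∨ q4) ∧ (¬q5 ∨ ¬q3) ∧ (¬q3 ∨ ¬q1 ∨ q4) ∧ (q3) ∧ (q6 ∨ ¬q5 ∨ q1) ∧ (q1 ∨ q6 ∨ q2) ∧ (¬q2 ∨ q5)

UNSATISFIABLE

From the singleton clause (q3), q3 = True.
From the singleton clause (¬q1), q1 = False.
From the singleton clause (q2), q2 = True.
From the singleton clause (¬q5), q5 = False.
But (q5) is also a unit clause — contradiction.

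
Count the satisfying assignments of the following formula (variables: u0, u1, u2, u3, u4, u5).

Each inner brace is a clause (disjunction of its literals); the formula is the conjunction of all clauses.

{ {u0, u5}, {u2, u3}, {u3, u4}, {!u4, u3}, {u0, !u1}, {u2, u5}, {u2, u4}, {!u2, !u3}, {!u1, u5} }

There are 2^6 = 64 truth assignments over (u0, u1, u2, u3, u4, u5).
Split on u5. With u5 = true, the clauses containing u5 are satisfied and !u5 drops from the rest; 3 of the 2^5 = 32 assignments to the other variables satisfy what remains.
With u5 = false, by the same count on the reduced clause set, 0 assignments work.
(One model: u0=F, u1=F, u2=F, u3=T, u4=T, u5=T.)
Total: 3 + 0 = 3.

3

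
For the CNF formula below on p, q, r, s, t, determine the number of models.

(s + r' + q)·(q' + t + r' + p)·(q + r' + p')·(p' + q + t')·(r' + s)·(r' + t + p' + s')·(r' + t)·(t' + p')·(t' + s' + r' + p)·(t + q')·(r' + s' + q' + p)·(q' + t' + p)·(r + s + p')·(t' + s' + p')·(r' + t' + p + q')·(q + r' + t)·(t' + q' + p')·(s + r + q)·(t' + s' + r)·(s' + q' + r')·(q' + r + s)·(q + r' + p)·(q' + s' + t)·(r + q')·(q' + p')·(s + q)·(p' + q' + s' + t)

There are 2^5 = 32 truth assignments over (p, q, r, s, t).
Split on q. With q = 1, the clauses containing q are satisfied and q' drops from the rest; 0 of the 2^4 = 16 assignments to the other variables satisfy what remains.
With q = 0, by the same count on the reduced clause set, 2 assignments work.
(One model: p=F, q=F, r=F, s=T, t=F.)
Total: 0 + 2 = 2.

2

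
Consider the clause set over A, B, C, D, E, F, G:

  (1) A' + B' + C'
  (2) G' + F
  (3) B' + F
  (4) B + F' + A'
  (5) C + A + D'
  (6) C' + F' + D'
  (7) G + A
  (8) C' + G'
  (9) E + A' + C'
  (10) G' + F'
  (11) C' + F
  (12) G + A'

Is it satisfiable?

No, unsatisfiable

Branch on G: set G = 0.
Unit clause (A) forces A = 1.
That conflicts with the unit clause (A').
Undo G and try G = 1.
Unit clause (F) forces F = 1.
That conflicts with the unit clause (F').
Both values of G lead to a conflict.
No assignment satisfies every clause.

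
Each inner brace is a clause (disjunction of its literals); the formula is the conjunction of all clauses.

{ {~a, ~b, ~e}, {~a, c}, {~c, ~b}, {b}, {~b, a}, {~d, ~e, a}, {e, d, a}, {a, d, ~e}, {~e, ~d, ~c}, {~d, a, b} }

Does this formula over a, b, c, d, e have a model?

The clause (b) is unit, so b = 1.
The clause (~c) is unit, so c = 0.
The clause (~a) is unit, so a = 0.
Now (a) is unsatisfied and unit — conflict.
No assignment satisfies every clause.

No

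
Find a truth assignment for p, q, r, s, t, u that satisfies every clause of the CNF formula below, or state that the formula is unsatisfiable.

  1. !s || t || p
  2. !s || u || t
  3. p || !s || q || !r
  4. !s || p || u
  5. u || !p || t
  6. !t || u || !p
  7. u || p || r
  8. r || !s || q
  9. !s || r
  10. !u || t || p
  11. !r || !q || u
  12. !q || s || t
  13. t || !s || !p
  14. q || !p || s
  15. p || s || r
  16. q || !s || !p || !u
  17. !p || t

Branch on s: set s = false.
Branch on q: set q = false.
(!p) alone gives p = false.
(r) alone gives r = true.
Branch on u: set u = false.
No clause remains; t is free.

p ↦ false,  q ↦ false,  r ↦ true,  s ↦ false,  t ↦ true,  u ↦ false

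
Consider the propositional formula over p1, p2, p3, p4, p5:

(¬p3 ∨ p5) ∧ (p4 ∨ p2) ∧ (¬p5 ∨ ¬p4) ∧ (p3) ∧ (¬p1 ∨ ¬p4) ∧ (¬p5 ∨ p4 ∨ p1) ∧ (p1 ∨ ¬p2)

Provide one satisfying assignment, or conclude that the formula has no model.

p1=True; p2=True; p3=True; p4=False; p5=True

From the singleton clause (p3), p3 = True.
From the singleton clause (p5), p5 = True.
From the singleton clause (¬p4), p4 = False.
From the singleton clause (p2), p2 = True.
From the singleton clause (p1), p1 = True.
Every clause now holds.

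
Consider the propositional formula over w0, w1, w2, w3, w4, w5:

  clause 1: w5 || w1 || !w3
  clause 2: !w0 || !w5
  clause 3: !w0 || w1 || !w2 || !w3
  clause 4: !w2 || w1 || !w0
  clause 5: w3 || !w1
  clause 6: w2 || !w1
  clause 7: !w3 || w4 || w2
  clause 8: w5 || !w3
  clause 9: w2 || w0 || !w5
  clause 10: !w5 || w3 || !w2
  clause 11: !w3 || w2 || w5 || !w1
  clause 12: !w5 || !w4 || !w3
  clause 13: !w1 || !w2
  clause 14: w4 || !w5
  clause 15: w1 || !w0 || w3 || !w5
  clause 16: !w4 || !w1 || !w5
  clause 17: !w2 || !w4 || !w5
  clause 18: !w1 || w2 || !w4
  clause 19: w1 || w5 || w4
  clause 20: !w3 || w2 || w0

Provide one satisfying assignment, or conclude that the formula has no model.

Suppose w0 = true.
Unit clause (!w5) forces w5 = false.
Unit clause (!w3) forces w3 = false.
Unit clause (!w1) forces w1 = false.
Unit clause (!w2) forces w2 = false.
Unit clause (w4) forces w4 = true.
All clauses are satisfied.

w0=true; w1=false; w2=false; w3=false; w4=true; w5=false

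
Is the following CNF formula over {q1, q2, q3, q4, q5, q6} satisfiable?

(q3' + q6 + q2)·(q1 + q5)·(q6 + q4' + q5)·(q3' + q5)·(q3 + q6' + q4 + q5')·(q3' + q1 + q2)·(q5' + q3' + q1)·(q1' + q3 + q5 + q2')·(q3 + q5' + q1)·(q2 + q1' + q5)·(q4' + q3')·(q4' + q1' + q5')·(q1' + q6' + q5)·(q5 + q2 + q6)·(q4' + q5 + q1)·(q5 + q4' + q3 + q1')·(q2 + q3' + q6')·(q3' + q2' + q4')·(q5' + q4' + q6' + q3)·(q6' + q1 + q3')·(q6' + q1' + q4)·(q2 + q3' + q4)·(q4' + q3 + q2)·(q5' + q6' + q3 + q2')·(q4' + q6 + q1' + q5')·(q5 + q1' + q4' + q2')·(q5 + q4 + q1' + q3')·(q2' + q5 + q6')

Suppose q1 = 1.
Suppose q3 = 1.
From the singleton clause (q5), q5 = 1.
From the singleton clause (q4'), q4 = 0.
From the singleton clause (q6'), q6 = 0.
From the singleton clause (q2), q2 = 1.
All clauses are satisfied.
A satisfying assignment: q1 ↦ 1, q2 ↦ 1, q3 ↦ 1, q4 ↦ 0, q5 ↦ 1, q6 ↦ 0.

Yes, satisfiable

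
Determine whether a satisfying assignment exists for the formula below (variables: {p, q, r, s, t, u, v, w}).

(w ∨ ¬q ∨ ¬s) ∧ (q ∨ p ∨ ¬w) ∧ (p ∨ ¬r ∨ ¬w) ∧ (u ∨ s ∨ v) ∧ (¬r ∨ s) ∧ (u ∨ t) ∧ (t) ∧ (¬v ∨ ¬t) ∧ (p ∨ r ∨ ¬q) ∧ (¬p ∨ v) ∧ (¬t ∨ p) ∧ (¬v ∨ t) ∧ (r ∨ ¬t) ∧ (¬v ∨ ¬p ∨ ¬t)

Unit clause (t) forces t = True.
Unit clause (¬v) forces v = False.
Unit clause (¬p) forces p = False.
Now (p) is unsatisfied and unit — conflict.
No assignment satisfies every clause.

No, unsatisfiable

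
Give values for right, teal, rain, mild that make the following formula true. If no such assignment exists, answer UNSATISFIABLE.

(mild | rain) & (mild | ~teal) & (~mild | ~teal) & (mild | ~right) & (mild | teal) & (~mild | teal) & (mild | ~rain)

Branch on mild: set mild = 1.
The clause (~teal) is unit, so teal = 0.
That conflicts with the unit clause (teal).
So mild must be the other value — set mild = 0.
The clause (rain) is unit, so rain = 1.
That conflicts with the unit clause (~rain).
Neither mild = 1 nor mild = 0 works.

UNSATISFIABLE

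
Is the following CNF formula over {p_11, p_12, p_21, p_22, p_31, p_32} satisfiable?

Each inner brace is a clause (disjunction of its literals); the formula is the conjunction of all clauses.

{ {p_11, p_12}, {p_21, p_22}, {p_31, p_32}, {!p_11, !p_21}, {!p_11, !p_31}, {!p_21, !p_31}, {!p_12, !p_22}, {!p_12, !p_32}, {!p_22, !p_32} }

Case p_11 = true:
(!p_21) alone gives p_21 = false.
(p_22) alone gives p_22 = true.
(!p_31) alone gives p_31 = false.
(p_32) alone gives p_32 = true.
Now (!p_32) is unsatisfied and unit — conflict.
Undo p_11 and try p_11 = false.
(p_12) alone gives p_12 = true.
(!p_22) alone gives p_22 = false.
(p_21) alone gives p_21 = true.
(!p_31) alone gives p_31 = false.
(p_32) alone gives p_32 = true.
Now (!p_32) is unsatisfied and unit — conflict.
Both values of p_11 lead to a conflict.
No assignment satisfies every clause.

No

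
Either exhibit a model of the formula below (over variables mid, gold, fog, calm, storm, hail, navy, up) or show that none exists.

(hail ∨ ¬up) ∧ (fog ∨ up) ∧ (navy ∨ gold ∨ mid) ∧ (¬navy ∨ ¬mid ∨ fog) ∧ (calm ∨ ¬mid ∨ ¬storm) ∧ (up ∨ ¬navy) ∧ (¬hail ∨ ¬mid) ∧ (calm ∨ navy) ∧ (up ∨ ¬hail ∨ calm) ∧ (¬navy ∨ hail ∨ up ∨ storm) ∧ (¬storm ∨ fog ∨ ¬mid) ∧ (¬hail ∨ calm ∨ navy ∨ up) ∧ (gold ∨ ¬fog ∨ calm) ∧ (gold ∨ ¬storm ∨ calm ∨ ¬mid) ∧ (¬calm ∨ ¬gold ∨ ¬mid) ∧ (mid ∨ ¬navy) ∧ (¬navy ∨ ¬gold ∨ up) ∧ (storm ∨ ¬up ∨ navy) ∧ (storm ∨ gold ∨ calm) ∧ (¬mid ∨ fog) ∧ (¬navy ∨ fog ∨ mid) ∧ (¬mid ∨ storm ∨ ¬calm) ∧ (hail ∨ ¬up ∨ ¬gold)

mid ↦ False, gold ↦ True, fog ↦ True, calm ↦ True, storm ↦ True, hail ↦ False, navy ↦ False, up ↦ False

Case hail = False:
Unit clause (¬up) forces up = False.
Unit clause (fog) forces fog = True.
Unit clause (¬navy) forces navy = False.
Unit clause (calm) forces calm = True.
Case gold = True:
Unit clause (¬mid) forces mid = False.
All clauses hold; storm can take either value.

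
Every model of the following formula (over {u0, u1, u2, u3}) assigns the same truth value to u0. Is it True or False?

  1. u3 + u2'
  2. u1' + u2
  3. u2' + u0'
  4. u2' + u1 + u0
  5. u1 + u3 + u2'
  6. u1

False

Suppose u0 = 1.
The clause (u2') is unit, so u2 = 0.
The clause (u1') is unit, so u1 = 0.
Now (u1) is unsatisfied and unit — conflict.
So every satisfying assignment has u0 = False.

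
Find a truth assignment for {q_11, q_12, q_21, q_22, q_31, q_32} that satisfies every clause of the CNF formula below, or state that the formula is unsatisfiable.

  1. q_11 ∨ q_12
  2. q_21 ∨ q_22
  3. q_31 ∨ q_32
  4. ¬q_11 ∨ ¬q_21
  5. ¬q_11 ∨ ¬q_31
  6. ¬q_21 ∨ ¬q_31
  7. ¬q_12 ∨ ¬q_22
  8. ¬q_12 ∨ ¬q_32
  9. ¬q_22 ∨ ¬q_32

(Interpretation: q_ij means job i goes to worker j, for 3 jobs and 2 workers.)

Try q_11 = True.
(¬q_21) alone gives q_21 = False.
(q_22) alone gives q_22 = True.
(¬q_31) alone gives q_31 = False.
(q_32) alone gives q_32 = True.
That conflicts with the unit clause (¬q_32).
So q_11 must be the other value — set q_11 = False.
(q_12) alone gives q_12 = True.
(¬q_22) alone gives q_22 = False.
(q_21) alone gives q_21 = True.
(¬q_31) alone gives q_31 = False.
(q_32) alone gives q_32 = True.
That conflicts with the unit clause (¬q_32).
Either choice for q_11 ends in contradiction.

UNSATISFIABLE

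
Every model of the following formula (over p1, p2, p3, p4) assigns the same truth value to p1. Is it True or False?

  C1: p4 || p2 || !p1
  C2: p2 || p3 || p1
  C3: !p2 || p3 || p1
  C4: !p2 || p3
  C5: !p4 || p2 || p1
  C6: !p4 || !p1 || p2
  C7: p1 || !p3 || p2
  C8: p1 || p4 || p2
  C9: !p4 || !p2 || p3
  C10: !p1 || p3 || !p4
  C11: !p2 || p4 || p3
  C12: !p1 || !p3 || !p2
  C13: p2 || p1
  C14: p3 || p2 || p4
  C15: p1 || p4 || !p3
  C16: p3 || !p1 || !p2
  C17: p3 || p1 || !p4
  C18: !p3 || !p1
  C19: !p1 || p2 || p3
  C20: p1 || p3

Suppose p1 = true.
(!p3) alone gives p3 = false.
(!p2) alone gives p2 = false.
But (p2) is also a unit clause — contradiction.
So every satisfying assignment has p1 = False.

False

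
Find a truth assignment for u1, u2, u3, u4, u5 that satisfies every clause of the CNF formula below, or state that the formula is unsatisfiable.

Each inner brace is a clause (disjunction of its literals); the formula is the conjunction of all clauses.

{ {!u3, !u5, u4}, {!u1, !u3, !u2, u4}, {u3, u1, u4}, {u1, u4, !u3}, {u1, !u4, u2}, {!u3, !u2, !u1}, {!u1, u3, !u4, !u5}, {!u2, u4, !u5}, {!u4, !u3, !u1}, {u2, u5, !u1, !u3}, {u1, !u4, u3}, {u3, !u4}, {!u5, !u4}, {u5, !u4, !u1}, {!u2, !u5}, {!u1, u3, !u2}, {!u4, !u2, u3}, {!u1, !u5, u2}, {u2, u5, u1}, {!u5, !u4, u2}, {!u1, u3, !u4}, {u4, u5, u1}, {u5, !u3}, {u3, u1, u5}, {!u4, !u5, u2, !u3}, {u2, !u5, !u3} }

u1 ↦ true,  u2 ↦ false,  u3 ↦ false,  u4 ↦ false,  u5 ↦ false

Suppose u3 = false.
Unit clause (!u4) forces u4 = false.
Unit clause (u1) forces u1 = true.
Unit clause (!u2) forces u2 = false.
Unit clause (!u5) forces u5 = false.
All clauses are satisfied.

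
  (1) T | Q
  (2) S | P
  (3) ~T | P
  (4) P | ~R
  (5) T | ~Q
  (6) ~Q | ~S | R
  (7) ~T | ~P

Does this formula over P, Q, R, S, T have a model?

No

Branch on T: set T = 1.
Unit clause (P) forces P = 1.
But (~P) is also a unit clause — contradiction.
Undo T and try T = 0.
Unit clause (Q) forces Q = 1.
But (~Q) is also a unit clause — contradiction.
Both values of T lead to a conflict.
No assignment satisfies every clause.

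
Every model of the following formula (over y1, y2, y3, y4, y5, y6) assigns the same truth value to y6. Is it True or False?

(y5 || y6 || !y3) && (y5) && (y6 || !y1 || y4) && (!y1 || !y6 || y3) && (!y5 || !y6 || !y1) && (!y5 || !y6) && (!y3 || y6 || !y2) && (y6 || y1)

False

Suppose y6 = true.
Unit clause (y5) forces y5 = true.
But (!y5) is also a unit clause — contradiction.
So every satisfying assignment has y6 = False.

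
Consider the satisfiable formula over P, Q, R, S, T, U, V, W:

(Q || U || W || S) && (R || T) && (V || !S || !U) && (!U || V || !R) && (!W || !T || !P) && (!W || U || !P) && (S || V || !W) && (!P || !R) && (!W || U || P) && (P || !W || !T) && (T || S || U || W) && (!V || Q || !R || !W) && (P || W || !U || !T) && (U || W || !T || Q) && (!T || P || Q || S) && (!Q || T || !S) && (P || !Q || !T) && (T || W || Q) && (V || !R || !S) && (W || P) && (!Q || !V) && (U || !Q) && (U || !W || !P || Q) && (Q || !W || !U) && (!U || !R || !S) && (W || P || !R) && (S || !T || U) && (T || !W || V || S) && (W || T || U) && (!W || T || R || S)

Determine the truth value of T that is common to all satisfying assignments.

Suppose T = false.
(R) alone gives R = true.
(!P) alone gives P = false.
(W) alone gives W = true.
(U) alone gives U = true.
(V) alone gives V = true.
(Q) alone gives Q = true.
That conflicts with the unit clause (!Q).
So every satisfying assignment has T = True.

True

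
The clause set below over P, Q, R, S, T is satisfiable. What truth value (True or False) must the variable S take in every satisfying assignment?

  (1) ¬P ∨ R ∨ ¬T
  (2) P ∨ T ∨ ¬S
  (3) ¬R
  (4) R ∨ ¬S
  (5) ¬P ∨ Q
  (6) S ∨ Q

Suppose S = True.
(¬R) alone gives R = False.
That conflicts with the unit clause (R).
So every satisfying assignment has S = False.

False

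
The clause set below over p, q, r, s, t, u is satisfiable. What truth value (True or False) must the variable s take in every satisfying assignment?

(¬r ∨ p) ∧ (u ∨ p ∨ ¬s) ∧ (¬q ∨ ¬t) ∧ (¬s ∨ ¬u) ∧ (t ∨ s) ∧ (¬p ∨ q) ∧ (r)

True

Suppose s = False.
(t) alone gives t = True.
(¬q) alone gives q = False.
(¬p) alone gives p = False.
(¬r) alone gives r = False.
Now (r) is unsatisfied and unit — conflict.
So every satisfying assignment has s = True.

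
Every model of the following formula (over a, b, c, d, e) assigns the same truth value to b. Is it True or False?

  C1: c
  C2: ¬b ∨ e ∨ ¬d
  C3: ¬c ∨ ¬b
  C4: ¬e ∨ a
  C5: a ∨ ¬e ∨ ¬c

False

Suppose b = True.
From the singleton clause (c), c = True.
But (¬c) is also a unit clause — contradiction.
So every satisfying assignment has b = False.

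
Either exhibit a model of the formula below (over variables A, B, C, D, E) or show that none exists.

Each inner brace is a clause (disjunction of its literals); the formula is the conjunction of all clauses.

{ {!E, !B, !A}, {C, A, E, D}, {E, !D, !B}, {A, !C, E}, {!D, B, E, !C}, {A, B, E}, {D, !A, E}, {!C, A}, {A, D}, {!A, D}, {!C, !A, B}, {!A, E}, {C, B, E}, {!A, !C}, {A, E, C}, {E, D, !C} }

Try C = false.
Try A = true.
Unit clause (D) forces D = true.
Unit clause (E) forces E = true.
Unit clause (!B) forces B = false.
Every clause now holds.

A: true,  B: false,  C: false,  D: true,  E: true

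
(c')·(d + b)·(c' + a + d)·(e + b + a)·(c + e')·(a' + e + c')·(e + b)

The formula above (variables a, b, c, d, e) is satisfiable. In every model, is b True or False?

True

Suppose b = 0.
From the singleton clause (c'), c = 0.
From the singleton clause (d), d = 1.
From the singleton clause (e'), e = 0.
Now (e) is unsatisfied and unit — conflict.
So every satisfying assignment has b = True.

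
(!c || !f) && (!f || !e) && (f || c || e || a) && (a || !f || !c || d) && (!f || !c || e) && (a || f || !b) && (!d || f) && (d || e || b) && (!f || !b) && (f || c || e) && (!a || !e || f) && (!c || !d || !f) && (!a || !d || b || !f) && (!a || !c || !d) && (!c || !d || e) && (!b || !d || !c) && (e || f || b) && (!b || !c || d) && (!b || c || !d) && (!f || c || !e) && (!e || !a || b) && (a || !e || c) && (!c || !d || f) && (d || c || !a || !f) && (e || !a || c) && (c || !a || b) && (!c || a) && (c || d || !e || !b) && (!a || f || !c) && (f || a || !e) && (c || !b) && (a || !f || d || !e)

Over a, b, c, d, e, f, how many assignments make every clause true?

1

There are 2^6 = 64 truth assignments over (a, b, c, d, e, f).
Split on e. With e = true, the clauses containing e are satisfied and !e drops from the rest; 0 of the 2^5 = 32 assignments to the other variables satisfy what remains.
With e = false, by the same count on the reduced clause set, 1 assignment works.
Total: 0 + 1 = 1.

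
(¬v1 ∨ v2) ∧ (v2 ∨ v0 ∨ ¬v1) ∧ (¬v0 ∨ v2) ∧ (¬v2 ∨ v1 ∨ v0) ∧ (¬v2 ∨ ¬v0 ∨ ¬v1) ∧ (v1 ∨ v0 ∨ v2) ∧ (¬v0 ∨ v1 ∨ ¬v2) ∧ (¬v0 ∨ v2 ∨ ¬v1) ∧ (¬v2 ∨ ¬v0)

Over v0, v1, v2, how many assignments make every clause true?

1

There are 2^3 = 8 truth assignments over (v0, v1, v2).
Check each against the 9 clauses (columns in the order v0, v1, v2):
  F F F  ✗ fails (v1 ∨ v0 ∨ v2)
  F F T  ✗ fails (¬v2 ∨ v1 ∨ v0)
  F T F  ✗ fails (¬v1 ∨ v2)
  F T T  ✓ satisfies all
  T F F  ✗ fails (¬v0 ∨ v2)
  T F T  ✗ fails (¬v0 ∨ v1 ∨ ¬v2)
  T T F  ✗ fails (¬v1 ∨ v2)
  T T T  ✗ fails (¬v2 ∨ ¬v0 ∨ ¬v1)
1 of the 8 rows is a model.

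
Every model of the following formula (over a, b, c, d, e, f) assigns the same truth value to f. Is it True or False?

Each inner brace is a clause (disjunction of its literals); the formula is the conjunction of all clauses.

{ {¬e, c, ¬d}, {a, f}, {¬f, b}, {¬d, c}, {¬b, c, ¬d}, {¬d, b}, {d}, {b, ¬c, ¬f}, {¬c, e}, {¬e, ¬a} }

True

Suppose f = False.
Unit clause (a) forces a = True.
Unit clause (d) forces d = True.
Unit clause (c) forces c = True.
Unit clause (b) forces b = True.
Unit clause (e) forces e = True.
But (¬e) is also a unit clause — contradiction.
So every satisfying assignment has f = True.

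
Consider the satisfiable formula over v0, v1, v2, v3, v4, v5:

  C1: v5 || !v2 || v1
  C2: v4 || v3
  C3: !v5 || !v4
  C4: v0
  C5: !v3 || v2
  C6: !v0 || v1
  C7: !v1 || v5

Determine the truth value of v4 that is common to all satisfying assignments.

False

Suppose v4 = true.
The clause (!v5) is unit, so v5 = false.
The clause (v0) is unit, so v0 = true.
The clause (v1) is unit, so v1 = true.
That conflicts with the unit clause (!v1).
So every satisfying assignment has v4 = False.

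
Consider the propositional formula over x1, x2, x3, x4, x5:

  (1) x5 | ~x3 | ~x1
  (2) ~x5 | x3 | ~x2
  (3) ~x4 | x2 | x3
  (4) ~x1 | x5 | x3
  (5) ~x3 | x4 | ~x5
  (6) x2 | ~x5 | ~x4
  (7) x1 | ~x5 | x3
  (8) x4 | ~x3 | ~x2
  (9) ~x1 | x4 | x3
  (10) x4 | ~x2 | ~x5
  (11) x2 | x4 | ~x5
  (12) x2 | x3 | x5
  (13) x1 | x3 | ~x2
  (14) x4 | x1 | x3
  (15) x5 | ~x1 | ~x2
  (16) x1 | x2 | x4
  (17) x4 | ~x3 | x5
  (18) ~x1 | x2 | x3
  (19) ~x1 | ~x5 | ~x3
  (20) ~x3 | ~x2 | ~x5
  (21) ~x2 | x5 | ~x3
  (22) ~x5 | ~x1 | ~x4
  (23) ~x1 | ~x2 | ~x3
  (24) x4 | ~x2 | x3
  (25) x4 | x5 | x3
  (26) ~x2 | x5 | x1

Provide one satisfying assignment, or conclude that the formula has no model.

x1=0,  x2=0,  x3=1,  x4=1,  x5=0

Suppose x5 = 0.
Suppose x3 = 1.
From the singleton clause (~x1), x1 = 0.
From the singleton clause (x4), x4 = 1.
From the singleton clause (~x2), x2 = 0.
All clauses are satisfied.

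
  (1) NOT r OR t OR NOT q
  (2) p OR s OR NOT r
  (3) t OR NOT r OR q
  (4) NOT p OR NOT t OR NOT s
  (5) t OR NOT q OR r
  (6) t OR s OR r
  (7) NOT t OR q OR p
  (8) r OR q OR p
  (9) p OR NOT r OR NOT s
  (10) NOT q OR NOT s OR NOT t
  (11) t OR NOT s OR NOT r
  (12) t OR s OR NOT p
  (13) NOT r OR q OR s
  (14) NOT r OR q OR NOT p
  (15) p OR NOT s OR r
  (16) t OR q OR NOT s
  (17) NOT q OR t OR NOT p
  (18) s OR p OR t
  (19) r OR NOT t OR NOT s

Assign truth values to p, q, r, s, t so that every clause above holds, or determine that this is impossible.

Suppose r = false.
Suppose t = true.
Unit clause (NOT s) forces s = false.
Suppose q = false.
Unit clause (p) forces p = true.
Every clause now holds.

p ↦ true,  q ↦ false,  r ↦ false,  s ↦ false,  t ↦ true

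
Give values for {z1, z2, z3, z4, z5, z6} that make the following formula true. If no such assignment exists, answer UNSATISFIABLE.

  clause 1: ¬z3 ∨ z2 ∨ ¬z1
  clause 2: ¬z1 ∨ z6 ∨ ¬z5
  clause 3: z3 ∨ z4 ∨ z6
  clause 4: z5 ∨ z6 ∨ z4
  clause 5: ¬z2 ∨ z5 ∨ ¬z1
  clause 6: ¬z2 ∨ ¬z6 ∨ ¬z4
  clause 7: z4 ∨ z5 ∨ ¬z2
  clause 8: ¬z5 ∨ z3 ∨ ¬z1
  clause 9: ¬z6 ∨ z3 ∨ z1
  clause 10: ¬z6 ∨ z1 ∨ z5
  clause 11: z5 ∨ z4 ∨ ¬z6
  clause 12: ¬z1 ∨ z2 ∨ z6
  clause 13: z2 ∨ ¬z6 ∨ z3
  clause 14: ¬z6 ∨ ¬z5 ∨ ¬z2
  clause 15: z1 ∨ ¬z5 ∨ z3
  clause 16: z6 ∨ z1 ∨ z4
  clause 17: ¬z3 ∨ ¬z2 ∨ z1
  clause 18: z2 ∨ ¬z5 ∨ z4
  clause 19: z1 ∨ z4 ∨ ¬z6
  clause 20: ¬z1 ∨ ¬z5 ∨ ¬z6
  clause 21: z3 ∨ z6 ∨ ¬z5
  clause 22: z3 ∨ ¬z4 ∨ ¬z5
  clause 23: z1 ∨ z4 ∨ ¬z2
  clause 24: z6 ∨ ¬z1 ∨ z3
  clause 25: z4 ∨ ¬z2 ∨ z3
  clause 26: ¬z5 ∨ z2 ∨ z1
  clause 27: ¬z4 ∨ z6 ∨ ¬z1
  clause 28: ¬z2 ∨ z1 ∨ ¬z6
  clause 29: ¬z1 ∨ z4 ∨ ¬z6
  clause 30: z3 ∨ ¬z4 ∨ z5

Suppose z3 = True.
Suppose z2 = False.
From the singleton clause (¬z1), z1 = False.
From the singleton clause (¬z5), z5 = False.
From the singleton clause (¬z6), z6 = False.
From the singleton clause (z4), z4 = True.
All clauses are satisfied.

z1 ↦ False, z2 ↦ False, z3 ↦ True, z4 ↦ True, z5 ↦ False, z6 ↦ False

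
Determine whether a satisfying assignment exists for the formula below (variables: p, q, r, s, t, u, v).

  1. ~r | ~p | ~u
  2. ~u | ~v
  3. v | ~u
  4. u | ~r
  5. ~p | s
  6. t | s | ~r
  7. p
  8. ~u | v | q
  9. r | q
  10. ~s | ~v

Yes, satisfiable

Unit clause (p) forces p = 1.
Unit clause (s) forces s = 1.
Unit clause (~v) forces v = 0.
Unit clause (~u) forces u = 0.
Unit clause (~r) forces r = 0.
Unit clause (q) forces q = 1.
No clause remains; t is free.
A satisfying assignment: p: 1, q: 1, r: 0, s: 1, t: 0, u: 0, v: 0.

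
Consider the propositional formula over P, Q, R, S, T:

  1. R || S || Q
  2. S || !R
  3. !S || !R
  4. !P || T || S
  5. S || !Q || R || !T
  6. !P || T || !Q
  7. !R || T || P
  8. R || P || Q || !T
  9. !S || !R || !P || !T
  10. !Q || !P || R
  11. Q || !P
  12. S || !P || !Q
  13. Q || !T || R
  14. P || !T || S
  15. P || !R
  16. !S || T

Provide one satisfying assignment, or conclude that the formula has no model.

P: false; Q: true; R: false; S: false; T: false

Suppose S = false.
From the singleton clause (!R), R = false.
From the singleton clause (Q), Q = true.
From the singleton clause (!T), T = false.
From the singleton clause (!P), P = false.
Every clause now holds.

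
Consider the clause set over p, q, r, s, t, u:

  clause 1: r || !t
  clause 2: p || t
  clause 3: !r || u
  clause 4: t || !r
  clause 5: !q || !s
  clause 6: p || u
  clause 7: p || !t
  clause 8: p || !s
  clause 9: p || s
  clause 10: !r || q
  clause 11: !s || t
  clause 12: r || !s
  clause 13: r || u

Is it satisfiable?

Case r = false:
The clause (!t) is unit, so t = false.
The clause (p) is unit, so p = true.
The clause (!s) is unit, so s = false.
The clause (u) is unit, so u = true.
Every clause is now satisfied; q is unconstrained.
A satisfying assignment: p: true; q: false; r: false; s: false; t: false; u: true.

Yes, satisfiable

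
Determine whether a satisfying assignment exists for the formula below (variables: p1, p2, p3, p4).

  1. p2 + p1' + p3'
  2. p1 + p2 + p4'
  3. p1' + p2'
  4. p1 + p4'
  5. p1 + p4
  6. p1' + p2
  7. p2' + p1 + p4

Try p1 = 0.
From the singleton clause (p4'), p4 = 0.
Now (p4) is unsatisfied and unit — conflict.
So p1 must be the other value — set p1 = 1.
From the singleton clause (p2'), p2 = 0.
Now (p2) is unsatisfied and unit — conflict.
Neither p1 = 1 nor p1 = 0 works.
No assignment satisfies every clause.

No, unsatisfiable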